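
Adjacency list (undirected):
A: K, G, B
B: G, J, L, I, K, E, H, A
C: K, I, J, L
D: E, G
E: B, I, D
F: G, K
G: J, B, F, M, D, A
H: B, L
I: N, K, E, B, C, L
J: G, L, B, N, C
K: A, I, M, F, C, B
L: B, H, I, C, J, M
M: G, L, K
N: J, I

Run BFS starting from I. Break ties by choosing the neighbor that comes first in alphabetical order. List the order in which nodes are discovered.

I -> B -> C -> E -> K -> L -> N -> A -> G -> H -> J -> D -> F -> M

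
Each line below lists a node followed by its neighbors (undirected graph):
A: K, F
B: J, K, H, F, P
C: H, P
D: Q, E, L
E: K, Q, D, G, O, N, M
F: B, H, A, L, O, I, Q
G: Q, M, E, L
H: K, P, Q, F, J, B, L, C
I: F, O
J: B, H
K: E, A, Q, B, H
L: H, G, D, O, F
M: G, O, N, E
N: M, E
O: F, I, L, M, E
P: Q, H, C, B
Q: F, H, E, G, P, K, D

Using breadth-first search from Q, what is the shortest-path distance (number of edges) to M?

2

Level 0: Q
Level 1: D, E, F, G, H, K, P
Level 2: A, B, C, I, J, L, M, N, O
M first appears at level 2.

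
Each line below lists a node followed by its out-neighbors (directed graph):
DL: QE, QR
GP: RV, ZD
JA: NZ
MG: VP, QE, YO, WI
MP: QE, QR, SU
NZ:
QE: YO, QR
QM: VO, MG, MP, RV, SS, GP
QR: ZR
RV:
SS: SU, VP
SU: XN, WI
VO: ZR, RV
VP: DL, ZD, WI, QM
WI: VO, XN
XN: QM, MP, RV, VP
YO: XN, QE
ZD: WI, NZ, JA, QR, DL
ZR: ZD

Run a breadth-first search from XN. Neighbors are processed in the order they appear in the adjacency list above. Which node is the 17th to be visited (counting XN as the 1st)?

YO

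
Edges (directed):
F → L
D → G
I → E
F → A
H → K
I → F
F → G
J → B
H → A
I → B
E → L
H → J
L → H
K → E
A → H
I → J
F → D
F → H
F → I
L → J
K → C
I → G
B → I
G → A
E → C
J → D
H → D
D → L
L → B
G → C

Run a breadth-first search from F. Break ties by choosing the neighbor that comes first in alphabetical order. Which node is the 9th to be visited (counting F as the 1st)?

Visit F; enqueue A, D, G, H, I, L → queue [A, D, G, H, I, L]
Visit A → queue [D, G, H, I, L]
Visit D → queue [G, H, I, L]
Visit G; enqueue C → queue [H, I, L, C]
Visit H; enqueue J, K → queue [I, L, C, J, K]
Visit I; enqueue B, E → queue [L, C, J, K, B, E]
Visit L → queue [C, J, K, B, E]
Visit C → queue [J, K, B, E]
Visit J → queue [K, B, E]
Visit K → queue [B, E]
Visit B → queue [E]
Visit E → queue []

Visit order: F, A, D, G, H, I, L, C, J, K, B, E

J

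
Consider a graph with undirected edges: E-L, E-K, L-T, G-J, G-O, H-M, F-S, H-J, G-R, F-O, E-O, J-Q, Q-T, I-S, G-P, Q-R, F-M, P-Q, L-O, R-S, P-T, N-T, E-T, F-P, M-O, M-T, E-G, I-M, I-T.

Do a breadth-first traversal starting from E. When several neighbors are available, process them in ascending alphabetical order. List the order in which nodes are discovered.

Visit E; enqueue G, K, L, O, T → queue [G, K, L, O, T]
Visit G; enqueue J, P, R → queue [K, L, O, T, J, P, R]
Visit K → queue [L, O, T, J, P, R]
Visit L → queue [O, T, J, P, R]
Visit O; enqueue F, M → queue [T, J, P, R, F, M]
Visit T; enqueue I, N, Q → queue [J, P, R, F, M, I, N, Q]
Visit J; enqueue H → queue [P, R, F, M, I, N, Q, H]
Visit P → queue [R, F, M, I, N, Q, H]
Visit R; enqueue S → queue [F, M, I, N, Q, H, S]
Visit F → queue [M, I, N, Q, H, S]
Visit M → queue [I, N, Q, H, S]
Visit I → queue [N, Q, H, S]
Visit N → queue [Q, H, S]
Visit Q → queue [H, S]
Visit H → queue [S]
Visit S → queue []

E, G, K, L, O, T, J, P, R, F, M, I, N, Q, H, S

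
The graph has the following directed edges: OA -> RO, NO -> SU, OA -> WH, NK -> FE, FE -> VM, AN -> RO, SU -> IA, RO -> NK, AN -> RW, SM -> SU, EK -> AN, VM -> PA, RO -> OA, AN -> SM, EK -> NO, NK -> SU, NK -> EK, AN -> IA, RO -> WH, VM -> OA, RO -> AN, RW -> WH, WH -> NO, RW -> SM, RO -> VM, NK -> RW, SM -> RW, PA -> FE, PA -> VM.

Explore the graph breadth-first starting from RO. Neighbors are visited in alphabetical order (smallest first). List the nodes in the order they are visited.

RO → AN → NK → OA → VM → WH → IA → RW → SM → EK → FE → SU → PA → NO

Visit RO; enqueue AN, NK, OA, VM, WH → queue [AN, NK, OA, VM, WH]
Visit AN; enqueue IA, RW, SM → queue [NK, OA, VM, WH, IA, RW, SM]
Visit NK; enqueue EK, FE, SU → queue [OA, VM, WH, IA, RW, SM, EK, FE, SU]
Visit OA → queue [VM, WH, IA, RW, SM, EK, FE, SU]
Visit VM; enqueue PA → queue [WH, IA, RW, SM, EK, FE, SU, PA]
Visit WH; enqueue NO → queue [IA, RW, SM, EK, FE, SU, PA, NO]
Visit IA → queue [RW, SM, EK, FE, SU, PA, NO]
Visit RW → queue [SM, EK, FE, SU, PA, NO]
Visit SM → queue [EK, FE, SU, PA, NO]
Visit EK → queue [FE, SU, PA, NO]
Visit FE → queue [SU, PA, NO]
Visit SU → queue [PA, NO]
Visit PA → queue [NO]
Visit NO → queue []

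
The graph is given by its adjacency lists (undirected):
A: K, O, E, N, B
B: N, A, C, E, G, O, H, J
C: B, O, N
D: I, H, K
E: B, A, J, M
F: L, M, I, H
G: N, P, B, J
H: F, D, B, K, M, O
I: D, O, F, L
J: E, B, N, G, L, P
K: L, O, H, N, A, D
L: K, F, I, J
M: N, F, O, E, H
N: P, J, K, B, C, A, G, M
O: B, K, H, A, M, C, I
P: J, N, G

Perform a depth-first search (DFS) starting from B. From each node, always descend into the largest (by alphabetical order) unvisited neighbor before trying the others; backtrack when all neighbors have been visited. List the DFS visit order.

B O M N P J L K H F I D A E G C

Visit B
B → O
O → M
M → N
N → P
P → J
J → L
L → K
K → H
H → F
F → I
I → D
K → A
A → E
J → G
N → C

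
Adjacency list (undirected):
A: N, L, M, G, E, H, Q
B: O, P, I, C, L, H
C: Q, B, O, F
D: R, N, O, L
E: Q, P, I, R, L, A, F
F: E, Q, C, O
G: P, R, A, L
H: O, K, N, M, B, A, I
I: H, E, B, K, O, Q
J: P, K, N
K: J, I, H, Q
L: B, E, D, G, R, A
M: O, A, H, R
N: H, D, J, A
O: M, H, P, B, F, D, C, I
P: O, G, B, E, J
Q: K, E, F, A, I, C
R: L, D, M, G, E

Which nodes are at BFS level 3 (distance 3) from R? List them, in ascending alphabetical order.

C, J, K

Level 0: R
Level 1: D, E, G, L, M
Level 2: A, B, F, H, I, N, O, P, Q
Level 3: C, J, K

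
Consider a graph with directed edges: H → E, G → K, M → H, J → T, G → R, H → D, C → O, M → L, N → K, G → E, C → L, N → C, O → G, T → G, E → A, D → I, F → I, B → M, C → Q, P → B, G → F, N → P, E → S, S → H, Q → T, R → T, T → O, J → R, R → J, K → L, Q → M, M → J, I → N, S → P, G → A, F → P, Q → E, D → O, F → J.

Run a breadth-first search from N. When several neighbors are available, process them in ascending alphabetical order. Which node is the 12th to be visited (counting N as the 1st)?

Visit N; enqueue C, K, P → queue [C, K, P]
Visit C; enqueue L, O, Q → queue [K, P, L, O, Q]
Visit K → queue [P, L, O, Q]
Visit P; enqueue B → queue [L, O, Q, B]
Visit L → queue [O, Q, B]
Visit O; enqueue G → queue [Q, B, G]
Visit Q; enqueue E, M, T → queue [B, G, E, M, T]
Visit B → queue [G, E, M, T]
Visit G; enqueue A, F, R → queue [E, M, T, A, F, R]
Visit E; enqueue S → queue [M, T, A, F, R, S]
Visit M; enqueue H, J → queue [T, A, F, R, S, H, J]
Visit T → queue [A, F, R, S, H, J]
Visit A → queue [F, R, S, H, J]
Visit F; enqueue I → queue [R, S, H, J, I]
Visit R → queue [S, H, J, I]
Visit S → queue [H, J, I]
Visit H; enqueue D → queue [J, I, D]
Visit J → queue [I, D]
Visit I → queue [D]
Visit D → queue []

Visit order: N, C, K, P, L, O, Q, B, G, E, M, T, A, F, R, S, H, J, I, D

T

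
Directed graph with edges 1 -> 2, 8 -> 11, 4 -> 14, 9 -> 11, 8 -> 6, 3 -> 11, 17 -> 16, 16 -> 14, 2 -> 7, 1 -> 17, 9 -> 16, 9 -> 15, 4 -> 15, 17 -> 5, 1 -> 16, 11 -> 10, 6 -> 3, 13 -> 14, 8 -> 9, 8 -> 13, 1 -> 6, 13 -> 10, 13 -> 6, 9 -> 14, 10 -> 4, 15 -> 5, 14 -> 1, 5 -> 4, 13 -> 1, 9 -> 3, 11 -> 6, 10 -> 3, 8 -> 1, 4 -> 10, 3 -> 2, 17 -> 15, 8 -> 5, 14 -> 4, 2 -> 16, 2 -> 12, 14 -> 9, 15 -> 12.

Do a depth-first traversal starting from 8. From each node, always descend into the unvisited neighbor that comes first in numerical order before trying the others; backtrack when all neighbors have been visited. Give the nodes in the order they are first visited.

8, 1, 2, 7, 12, 16, 14, 4, 10, 3, 11, 6, 15, 5, 9, 17, 13

Visit 8
8 → 1
1 → 2
2 → 7
2 → 12
2 → 16
16 → 14
14 → 4
4 → 10
10 → 3
3 → 11
11 → 6
4 → 15
15 → 5
14 → 9
1 → 17
8 → 13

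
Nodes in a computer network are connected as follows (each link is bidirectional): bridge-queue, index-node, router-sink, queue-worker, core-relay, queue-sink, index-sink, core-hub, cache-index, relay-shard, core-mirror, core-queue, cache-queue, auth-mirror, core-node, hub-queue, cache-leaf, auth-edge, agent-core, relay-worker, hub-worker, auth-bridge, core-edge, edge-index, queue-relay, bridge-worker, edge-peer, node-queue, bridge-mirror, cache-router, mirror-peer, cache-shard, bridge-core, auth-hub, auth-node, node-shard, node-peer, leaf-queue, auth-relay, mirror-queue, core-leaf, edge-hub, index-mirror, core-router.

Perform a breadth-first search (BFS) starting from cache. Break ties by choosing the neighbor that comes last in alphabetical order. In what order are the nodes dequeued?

Visit cache; enqueue shard, router, queue, leaf, index → queue [shard, router, queue, leaf, index]
Visit shard; enqueue relay, node → queue [router, queue, leaf, index, relay, node]
Visit router; enqueue sink, core → queue [queue, leaf, index, relay, node, sink, core]
Visit queue; enqueue worker, mirror, hub, bridge → queue [leaf, index, relay, node, sink, core, worker, mirror, hub, bridge]
Visit leaf → queue [index, relay, node, sink, core, worker, mirror, hub, bridge]
Visit index; enqueue edge → queue [relay, node, sink, core, worker, mirror, hub, bridge, edge]
Visit relay; enqueue auth → queue [node, sink, core, worker, mirror, hub, bridge, edge, auth]
Visit node; enqueue peer → queue [sink, core, worker, mirror, hub, bridge, edge, auth, peer]
Visit sink → queue [core, worker, mirror, hub, bridge, edge, auth, peer]
Visit core; enqueue agent → queue [worker, mirror, hub, bridge, edge, auth, peer, agent]
Visit worker → queue [mirror, hub, bridge, edge, auth, peer, agent]
Visit mirror → queue [hub, bridge, edge, auth, peer, agent]
Visit hub → queue [bridge, edge, auth, peer, agent]
Visit bridge → queue [edge, auth, peer, agent]
Visit edge → queue [auth, peer, agent]
Visit auth → queue [peer, agent]
Visit peer → queue [agent]
Visit agent → queue []

cache shard router queue leaf index relay node sink core worker mirror hub bridge edge auth peer agent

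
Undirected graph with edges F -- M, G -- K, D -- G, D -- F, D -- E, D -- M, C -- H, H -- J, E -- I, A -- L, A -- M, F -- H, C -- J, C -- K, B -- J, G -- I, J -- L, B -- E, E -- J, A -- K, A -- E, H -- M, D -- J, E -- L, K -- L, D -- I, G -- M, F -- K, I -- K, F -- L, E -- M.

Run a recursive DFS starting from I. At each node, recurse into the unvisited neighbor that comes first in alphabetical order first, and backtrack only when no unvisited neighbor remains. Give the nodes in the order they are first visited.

Visit I
I → D
D → E
E → A
A → K
K → C
C → H
H → F
F → L
L → J
J → B
F → M
M → G

I → D → E → A → K → C → H → F → L → J → B → M → G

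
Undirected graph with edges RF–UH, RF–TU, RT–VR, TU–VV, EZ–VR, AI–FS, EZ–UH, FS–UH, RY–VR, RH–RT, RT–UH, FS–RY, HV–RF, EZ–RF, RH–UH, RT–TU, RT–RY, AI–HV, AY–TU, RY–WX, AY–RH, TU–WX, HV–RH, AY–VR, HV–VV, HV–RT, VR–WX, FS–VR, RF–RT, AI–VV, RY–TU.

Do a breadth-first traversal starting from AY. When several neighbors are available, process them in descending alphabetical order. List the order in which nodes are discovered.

AY → VR → TU → RH → WX → RY → RT → FS → EZ → VV → RF → UH → HV → AI

Visit AY; enqueue VR, TU, RH → queue [VR, TU, RH]
Visit VR; enqueue WX, RY, RT, FS, EZ → queue [TU, RH, WX, RY, RT, FS, EZ]
Visit TU; enqueue VV, RF → queue [RH, WX, RY, RT, FS, EZ, VV, RF]
Visit RH; enqueue UH, HV → queue [WX, RY, RT, FS, EZ, VV, RF, UH, HV]
Visit WX → queue [RY, RT, FS, EZ, VV, RF, UH, HV]
Visit RY → queue [RT, FS, EZ, VV, RF, UH, HV]
Visit RT → queue [FS, EZ, VV, RF, UH, HV]
Visit FS; enqueue AI → queue [EZ, VV, RF, UH, HV, AI]
Visit EZ → queue [VV, RF, UH, HV, AI]
Visit VV → queue [RF, UH, HV, AI]
Visit RF → queue [UH, HV, AI]
Visit UH → queue [HV, AI]
Visit HV → queue [AI]
Visit AI → queue []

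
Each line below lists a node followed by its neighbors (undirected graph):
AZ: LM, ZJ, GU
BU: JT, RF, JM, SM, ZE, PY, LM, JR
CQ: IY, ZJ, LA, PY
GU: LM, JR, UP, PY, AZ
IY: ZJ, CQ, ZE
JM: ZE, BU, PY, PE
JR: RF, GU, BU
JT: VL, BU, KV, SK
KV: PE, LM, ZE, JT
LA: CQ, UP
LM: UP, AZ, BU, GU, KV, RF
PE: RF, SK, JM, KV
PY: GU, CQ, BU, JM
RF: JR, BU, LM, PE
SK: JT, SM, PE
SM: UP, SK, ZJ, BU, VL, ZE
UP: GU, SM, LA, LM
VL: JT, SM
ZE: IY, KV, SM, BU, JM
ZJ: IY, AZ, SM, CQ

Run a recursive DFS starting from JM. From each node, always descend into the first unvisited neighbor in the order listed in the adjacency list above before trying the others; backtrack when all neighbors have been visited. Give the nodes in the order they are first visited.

Visit JM
JM → ZE
ZE → IY
IY → ZJ
ZJ → AZ
AZ → LM
LM → UP
UP → GU
GU → JR
JR → RF
RF → BU
BU → JT
JT → VL
VL → SM
SM → SK
SK → PE
PE → KV
BU → PY
PY → CQ
CQ → LA

JM, ZE, IY, ZJ, AZ, LM, UP, GU, JR, RF, BU, JT, VL, SM, SK, PE, KV, PY, CQ, LA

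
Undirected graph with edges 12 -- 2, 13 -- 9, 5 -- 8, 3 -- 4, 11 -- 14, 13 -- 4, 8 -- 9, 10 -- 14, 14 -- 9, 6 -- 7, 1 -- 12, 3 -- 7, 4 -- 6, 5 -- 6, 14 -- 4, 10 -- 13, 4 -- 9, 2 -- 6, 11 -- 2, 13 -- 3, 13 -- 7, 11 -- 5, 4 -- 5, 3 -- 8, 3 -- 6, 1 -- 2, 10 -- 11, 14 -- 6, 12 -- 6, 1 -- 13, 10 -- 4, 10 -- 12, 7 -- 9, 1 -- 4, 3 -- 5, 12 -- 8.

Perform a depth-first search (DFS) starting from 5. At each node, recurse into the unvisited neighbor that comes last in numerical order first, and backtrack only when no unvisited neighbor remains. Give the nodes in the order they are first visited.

Visit 5
5 → 11
11 → 14
14 → 10
10 → 13
13 → 9
9 → 8
8 → 12
12 → 6
6 → 7
7 → 3
3 → 4
4 → 1
1 → 2

5, 11, 14, 10, 13, 9, 8, 12, 6, 7, 3, 4, 1, 2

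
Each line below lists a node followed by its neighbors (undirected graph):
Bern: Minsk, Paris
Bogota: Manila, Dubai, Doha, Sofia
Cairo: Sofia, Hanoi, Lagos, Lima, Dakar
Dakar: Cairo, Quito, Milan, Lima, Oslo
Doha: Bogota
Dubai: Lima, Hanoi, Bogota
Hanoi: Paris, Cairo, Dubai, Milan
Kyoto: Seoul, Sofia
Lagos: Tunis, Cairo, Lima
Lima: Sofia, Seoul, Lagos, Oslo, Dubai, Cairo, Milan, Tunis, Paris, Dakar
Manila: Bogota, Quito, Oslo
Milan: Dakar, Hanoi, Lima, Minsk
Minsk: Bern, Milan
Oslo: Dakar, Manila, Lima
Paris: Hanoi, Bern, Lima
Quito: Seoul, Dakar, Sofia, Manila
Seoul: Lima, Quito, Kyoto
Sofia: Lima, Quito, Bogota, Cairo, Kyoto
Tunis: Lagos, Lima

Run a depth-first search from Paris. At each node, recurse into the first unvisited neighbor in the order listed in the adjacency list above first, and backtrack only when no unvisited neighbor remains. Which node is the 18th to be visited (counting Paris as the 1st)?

Visit Paris
Paris → Hanoi
Hanoi → Cairo
Cairo → Sofia
Sofia → Lima
Lima → Seoul
Seoul → Quito
Quito → Dakar
Dakar → Milan
Milan → Minsk
Minsk → Bern
Dakar → Oslo
Oslo → Manila
Manila → Bogota
Bogota → Dubai
Bogota → Doha
Seoul → Kyoto
Lima → Lagos
Lagos → Tunis

Visit order: Paris, Hanoi, Cairo, Sofia, Lima, Seoul, Quito, Dakar, Milan, Minsk, Bern, Oslo, Manila, Bogota, Dubai, Doha, Kyoto, Lagos, Tunis

Lagos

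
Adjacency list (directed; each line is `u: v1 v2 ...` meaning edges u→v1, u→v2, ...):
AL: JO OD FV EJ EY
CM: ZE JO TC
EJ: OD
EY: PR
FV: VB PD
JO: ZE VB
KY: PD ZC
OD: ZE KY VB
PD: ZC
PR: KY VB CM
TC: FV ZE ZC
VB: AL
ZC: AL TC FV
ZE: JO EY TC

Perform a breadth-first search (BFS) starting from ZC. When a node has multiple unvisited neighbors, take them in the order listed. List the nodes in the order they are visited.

ZC AL TC FV JO OD EJ EY ZE VB PD KY PR CM

Visit ZC; enqueue AL, TC, FV → queue [AL, TC, FV]
Visit AL; enqueue JO, OD, EJ, EY → queue [TC, FV, JO, OD, EJ, EY]
Visit TC; enqueue ZE → queue [FV, JO, OD, EJ, EY, ZE]
Visit FV; enqueue VB, PD → queue [JO, OD, EJ, EY, ZE, VB, PD]
Visit JO → queue [OD, EJ, EY, ZE, VB, PD]
Visit OD; enqueue KY → queue [EJ, EY, ZE, VB, PD, KY]
Visit EJ → queue [EY, ZE, VB, PD, KY]
Visit EY; enqueue PR → queue [ZE, VB, PD, KY, PR]
Visit ZE → queue [VB, PD, KY, PR]
Visit VB → queue [PD, KY, PR]
Visit PD → queue [KY, PR]
Visit KY → queue [PR]
Visit PR; enqueue CM → queue [CM]
Visit CM → queue []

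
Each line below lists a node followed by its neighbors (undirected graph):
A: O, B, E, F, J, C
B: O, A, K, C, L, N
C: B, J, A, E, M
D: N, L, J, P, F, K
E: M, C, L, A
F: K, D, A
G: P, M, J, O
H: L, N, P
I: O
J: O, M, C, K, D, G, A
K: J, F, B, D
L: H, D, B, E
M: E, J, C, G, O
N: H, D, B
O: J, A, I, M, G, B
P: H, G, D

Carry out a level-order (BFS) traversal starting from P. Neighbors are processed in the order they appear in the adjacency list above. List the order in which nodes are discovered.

Visit P; enqueue H, G, D → queue [H, G, D]
Visit H; enqueue L, N → queue [G, D, L, N]
Visit G; enqueue M, J, O → queue [D, L, N, M, J, O]
Visit D; enqueue F, K → queue [L, N, M, J, O, F, K]
Visit L; enqueue B, E → queue [N, M, J, O, F, K, B, E]
Visit N → queue [M, J, O, F, K, B, E]
Visit M; enqueue C → queue [J, O, F, K, B, E, C]
Visit J; enqueue A → queue [O, F, K, B, E, C, A]
Visit O; enqueue I → queue [F, K, B, E, C, A, I]
Visit F → queue [K, B, E, C, A, I]
Visit K → queue [B, E, C, A, I]
Visit B → queue [E, C, A, I]
Visit E → queue [C, A, I]
Visit C → queue [A, I]
Visit A → queue [I]
Visit I → queue []

P → H → G → D → L → N → M → J → O → F → K → B → E → C → A → I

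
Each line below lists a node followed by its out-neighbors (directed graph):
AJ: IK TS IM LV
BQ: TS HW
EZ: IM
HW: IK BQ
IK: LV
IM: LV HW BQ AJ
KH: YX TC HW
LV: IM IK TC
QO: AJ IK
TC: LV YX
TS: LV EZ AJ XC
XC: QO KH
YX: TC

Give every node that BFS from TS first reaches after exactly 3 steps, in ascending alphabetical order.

Level 0: TS
Level 1: AJ, EZ, LV, XC
Level 2: IK, IM, KH, QO, TC
Level 3: BQ, HW, YX

BQ, HW, YX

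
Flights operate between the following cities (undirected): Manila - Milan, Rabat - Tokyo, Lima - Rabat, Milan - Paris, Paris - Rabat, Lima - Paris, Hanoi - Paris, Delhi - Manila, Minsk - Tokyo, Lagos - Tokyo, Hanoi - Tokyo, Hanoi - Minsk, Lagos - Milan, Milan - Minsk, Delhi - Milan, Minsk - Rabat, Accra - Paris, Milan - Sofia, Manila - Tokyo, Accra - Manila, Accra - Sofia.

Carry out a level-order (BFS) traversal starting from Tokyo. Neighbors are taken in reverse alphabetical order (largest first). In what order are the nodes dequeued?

Visit Tokyo; enqueue Rabat, Minsk, Manila, Lagos, Hanoi → queue [Rabat, Minsk, Manila, Lagos, Hanoi]
Visit Rabat; enqueue Paris, Lima → queue [Minsk, Manila, Lagos, Hanoi, Paris, Lima]
Visit Minsk; enqueue Milan → queue [Manila, Lagos, Hanoi, Paris, Lima, Milan]
Visit Manila; enqueue Delhi, Accra → queue [Lagos, Hanoi, Paris, Lima, Milan, Delhi, Accra]
Visit Lagos → queue [Hanoi, Paris, Lima, Milan, Delhi, Accra]
Visit Hanoi → queue [Paris, Lima, Milan, Delhi, Accra]
Visit Paris → queue [Lima, Milan, Delhi, Accra]
Visit Lima → queue [Milan, Delhi, Accra]
Visit Milan; enqueue Sofia → queue [Delhi, Accra, Sofia]
Visit Delhi → queue [Accra, Sofia]
Visit Accra → queue [Sofia]
Visit Sofia → queue []

Tokyo -> Rabat -> Minsk -> Manila -> Lagos -> Hanoi -> Paris -> Lima -> Milan -> Delhi -> Accra -> Sofia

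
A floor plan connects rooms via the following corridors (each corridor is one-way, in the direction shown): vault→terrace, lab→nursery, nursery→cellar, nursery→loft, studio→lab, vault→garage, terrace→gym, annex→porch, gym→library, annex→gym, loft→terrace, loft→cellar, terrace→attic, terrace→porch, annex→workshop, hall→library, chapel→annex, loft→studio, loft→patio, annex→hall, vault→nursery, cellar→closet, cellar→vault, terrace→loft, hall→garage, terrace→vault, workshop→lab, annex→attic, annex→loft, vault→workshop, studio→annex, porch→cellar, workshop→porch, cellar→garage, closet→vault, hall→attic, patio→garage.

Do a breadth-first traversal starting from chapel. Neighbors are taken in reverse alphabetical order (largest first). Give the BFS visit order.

Visit chapel; enqueue annex → queue [annex]
Visit annex; enqueue workshop, porch, loft, hall, gym, attic → queue [workshop, porch, loft, hall, gym, attic]
Visit workshop; enqueue lab → queue [porch, loft, hall, gym, attic, lab]
Visit porch; enqueue cellar → queue [loft, hall, gym, attic, lab, cellar]
Visit loft; enqueue terrace, studio, patio → queue [hall, gym, attic, lab, cellar, terrace, studio, patio]
Visit hall; enqueue library, garage → queue [gym, attic, lab, cellar, terrace, studio, patio, library, garage]
Visit gym → queue [attic, lab, cellar, terrace, studio, patio, library, garage]
Visit attic → queue [lab, cellar, terrace, studio, patio, library, garage]
Visit lab; enqueue nursery → queue [cellar, terrace, studio, patio, library, garage, nursery]
Visit cellar; enqueue vault, closet → queue [terrace, studio, patio, library, garage, nursery, vault, closet]
Visit terrace → queue [studio, patio, library, garage, nursery, vault, closet]
Visit studio → queue [patio, library, garage, nursery, vault, closet]
Visit patio → queue [library, garage, nursery, vault, closet]
Visit library → queue [garage, nursery, vault, closet]
Visit garage → queue [nursery, vault, closet]
Visit nursery → queue [vault, closet]
Visit vault → queue [closet]
Visit closet → queue []

chapel, annex, workshop, porch, loft, hall, gym, attic, lab, cellar, terrace, studio, patio, library, garage, nursery, vault, closet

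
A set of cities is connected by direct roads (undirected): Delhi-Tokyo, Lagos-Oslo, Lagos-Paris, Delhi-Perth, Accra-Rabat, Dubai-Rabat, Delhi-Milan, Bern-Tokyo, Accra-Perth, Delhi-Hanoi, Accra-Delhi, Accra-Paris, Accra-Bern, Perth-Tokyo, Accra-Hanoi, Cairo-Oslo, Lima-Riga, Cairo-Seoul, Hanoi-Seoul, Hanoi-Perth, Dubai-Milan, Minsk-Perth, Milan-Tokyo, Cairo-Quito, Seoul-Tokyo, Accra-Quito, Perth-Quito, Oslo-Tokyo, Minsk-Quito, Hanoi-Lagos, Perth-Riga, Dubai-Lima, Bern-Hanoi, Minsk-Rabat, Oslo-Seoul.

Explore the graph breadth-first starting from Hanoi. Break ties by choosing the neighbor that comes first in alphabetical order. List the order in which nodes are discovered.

Hanoi → Accra → Bern → Delhi → Lagos → Perth → Seoul → Paris → Quito → Rabat → Tokyo → Milan → Oslo → Minsk → Riga → Cairo → Dubai → Lima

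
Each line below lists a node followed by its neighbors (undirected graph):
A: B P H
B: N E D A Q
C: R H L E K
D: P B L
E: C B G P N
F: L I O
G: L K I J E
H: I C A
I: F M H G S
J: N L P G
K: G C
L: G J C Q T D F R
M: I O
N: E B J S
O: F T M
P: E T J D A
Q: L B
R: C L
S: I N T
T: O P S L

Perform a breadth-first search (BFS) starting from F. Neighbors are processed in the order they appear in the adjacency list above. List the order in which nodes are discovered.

Visit F; enqueue L, I, O → queue [L, I, O]
Visit L; enqueue G, J, C, Q, T, D, R → queue [I, O, G, J, C, Q, T, D, R]
Visit I; enqueue M, H, S → queue [O, G, J, C, Q, T, D, R, M, H, S]
Visit O → queue [G, J, C, Q, T, D, R, M, H, S]
Visit G; enqueue K, E → queue [J, C, Q, T, D, R, M, H, S, K, E]
Visit J; enqueue N, P → queue [C, Q, T, D, R, M, H, S, K, E, N, P]
Visit C → queue [Q, T, D, R, M, H, S, K, E, N, P]
Visit Q; enqueue B → queue [T, D, R, M, H, S, K, E, N, P, B]
Visit T → queue [D, R, M, H, S, K, E, N, P, B]
Visit D → queue [R, M, H, S, K, E, N, P, B]
Visit R → queue [M, H, S, K, E, N, P, B]
Visit M → queue [H, S, K, E, N, P, B]
Visit H; enqueue A → queue [S, K, E, N, P, B, A]
Visit S → queue [K, E, N, P, B, A]
Visit K → queue [E, N, P, B, A]
Visit E → queue [N, P, B, A]
Visit N → queue [P, B, A]
Visit P → queue [B, A]
Visit B → queue [A]
Visit A → queue []

F, L, I, O, G, J, C, Q, T, D, R, M, H, S, K, E, N, P, B, A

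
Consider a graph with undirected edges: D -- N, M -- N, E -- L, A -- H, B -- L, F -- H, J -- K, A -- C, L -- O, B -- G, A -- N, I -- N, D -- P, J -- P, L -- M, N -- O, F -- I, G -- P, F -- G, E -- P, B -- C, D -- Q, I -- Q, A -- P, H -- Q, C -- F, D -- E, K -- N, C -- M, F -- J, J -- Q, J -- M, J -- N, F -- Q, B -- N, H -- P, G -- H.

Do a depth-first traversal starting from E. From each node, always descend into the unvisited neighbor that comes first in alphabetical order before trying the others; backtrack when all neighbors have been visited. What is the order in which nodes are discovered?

Visit E
E → D
D → N
N → A
A → C
C → B
B → G
G → F
F → H
H → P
P → J
J → K
J → M
M → L
L → O
J → Q
Q → I

E D N A C B G F H P J K M L O Q I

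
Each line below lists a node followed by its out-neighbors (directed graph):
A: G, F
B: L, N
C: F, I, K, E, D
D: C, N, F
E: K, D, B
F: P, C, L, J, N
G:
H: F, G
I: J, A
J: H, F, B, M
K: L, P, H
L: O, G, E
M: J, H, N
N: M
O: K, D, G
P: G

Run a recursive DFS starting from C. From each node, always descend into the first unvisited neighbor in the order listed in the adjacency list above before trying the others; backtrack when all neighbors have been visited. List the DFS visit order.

C → F → P → G → L → O → K → H → D → N → M → J → B → E → I → A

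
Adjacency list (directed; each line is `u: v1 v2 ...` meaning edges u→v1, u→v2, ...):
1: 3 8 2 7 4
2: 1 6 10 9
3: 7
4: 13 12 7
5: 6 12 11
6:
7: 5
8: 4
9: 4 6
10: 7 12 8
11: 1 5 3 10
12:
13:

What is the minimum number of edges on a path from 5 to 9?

Level 0: 5
Level 1: 6, 11, 12
Level 2: 1, 3, 10
Level 3: 2, 4, 7, 8
Level 4: 9, 13
9 first appears at level 4.

4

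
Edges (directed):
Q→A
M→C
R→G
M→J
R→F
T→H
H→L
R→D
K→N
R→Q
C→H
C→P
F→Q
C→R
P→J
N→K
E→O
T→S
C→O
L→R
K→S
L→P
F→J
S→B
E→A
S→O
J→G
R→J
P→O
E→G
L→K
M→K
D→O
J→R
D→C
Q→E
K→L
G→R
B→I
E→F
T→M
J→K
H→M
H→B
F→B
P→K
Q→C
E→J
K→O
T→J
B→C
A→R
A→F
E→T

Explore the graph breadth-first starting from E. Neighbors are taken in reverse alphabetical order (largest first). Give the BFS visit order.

Visit E; enqueue T, O, J, G, F, A → queue [T, O, J, G, F, A]
Visit T; enqueue S, M, H → queue [O, J, G, F, A, S, M, H]
Visit O → queue [J, G, F, A, S, M, H]
Visit J; enqueue R, K → queue [G, F, A, S, M, H, R, K]
Visit G → queue [F, A, S, M, H, R, K]
Visit F; enqueue Q, B → queue [A, S, M, H, R, K, Q, B]
Visit A → queue [S, M, H, R, K, Q, B]
Visit S → queue [M, H, R, K, Q, B]
Visit M; enqueue C → queue [H, R, K, Q, B, C]
Visit H; enqueue L → queue [R, K, Q, B, C, L]
Visit R; enqueue D → queue [K, Q, B, C, L, D]
Visit K; enqueue N → queue [Q, B, C, L, D, N]
Visit Q → queue [B, C, L, D, N]
Visit B; enqueue I → queue [C, L, D, N, I]
Visit C; enqueue P → queue [L, D, N, I, P]
Visit L → queue [D, N, I, P]
Visit D → queue [N, I, P]
Visit N → queue [I, P]
Visit I → queue [P]
Visit P → queue []

E T O J G F A S M H R K Q B C L D N I P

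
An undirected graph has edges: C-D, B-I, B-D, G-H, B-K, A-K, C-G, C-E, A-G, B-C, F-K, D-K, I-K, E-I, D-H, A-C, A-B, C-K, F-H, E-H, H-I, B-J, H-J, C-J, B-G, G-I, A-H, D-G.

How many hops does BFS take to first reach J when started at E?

Level 0: E
Level 1: C, H, I
Level 2: A, B, D, F, G, J, K
J first appears at level 2.

2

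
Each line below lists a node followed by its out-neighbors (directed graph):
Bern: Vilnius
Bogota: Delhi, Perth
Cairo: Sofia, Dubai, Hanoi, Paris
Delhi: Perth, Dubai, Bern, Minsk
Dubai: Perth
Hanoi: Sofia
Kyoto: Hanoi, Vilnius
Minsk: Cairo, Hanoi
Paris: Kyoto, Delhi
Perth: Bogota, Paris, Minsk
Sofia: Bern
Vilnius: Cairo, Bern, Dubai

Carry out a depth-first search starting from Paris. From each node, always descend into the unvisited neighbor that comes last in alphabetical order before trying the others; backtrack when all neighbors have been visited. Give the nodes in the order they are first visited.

Visit Paris
Paris → Kyoto
Kyoto → Vilnius
Vilnius → Dubai
Dubai → Perth
Perth → Minsk
Minsk → Hanoi
Hanoi → Sofia
Sofia → Bern
Minsk → Cairo
Perth → Bogota
Bogota → Delhi

Paris Kyoto Vilnius Dubai Perth Minsk Hanoi Sofia Bern Cairo Bogota Delhi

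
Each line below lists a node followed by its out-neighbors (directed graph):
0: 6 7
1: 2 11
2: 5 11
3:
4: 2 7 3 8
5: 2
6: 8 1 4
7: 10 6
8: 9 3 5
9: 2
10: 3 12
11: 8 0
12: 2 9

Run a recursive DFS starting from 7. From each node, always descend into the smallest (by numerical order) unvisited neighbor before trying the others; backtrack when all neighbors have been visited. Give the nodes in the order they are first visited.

7 → 6 → 1 → 2 → 5 → 11 → 0 → 8 → 3 → 9 → 4 → 10 → 12

Visit 7
7 → 6
6 → 1
1 → 2
2 → 5
2 → 11
11 → 0
11 → 8
8 → 3
8 → 9
6 → 4
7 → 10
10 → 12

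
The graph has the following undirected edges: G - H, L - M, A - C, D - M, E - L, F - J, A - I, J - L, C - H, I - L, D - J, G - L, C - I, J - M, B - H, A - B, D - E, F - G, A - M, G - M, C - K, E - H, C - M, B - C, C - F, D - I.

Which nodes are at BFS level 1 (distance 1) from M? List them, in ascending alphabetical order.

A, C, D, G, J, L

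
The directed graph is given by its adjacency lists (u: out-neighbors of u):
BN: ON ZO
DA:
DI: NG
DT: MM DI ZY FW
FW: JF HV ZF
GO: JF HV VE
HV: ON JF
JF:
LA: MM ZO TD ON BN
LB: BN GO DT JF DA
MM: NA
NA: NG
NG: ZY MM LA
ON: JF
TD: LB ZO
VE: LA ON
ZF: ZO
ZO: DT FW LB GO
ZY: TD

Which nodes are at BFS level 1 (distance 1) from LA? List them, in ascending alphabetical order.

Level 0: LA
Level 1: BN, MM, ON, TD, ZO
Level 2: DT, FW, GO, JF, LB, NA
Level 3: DA, DI, HV, NG, VE, ZF, ZY

BN, MM, ON, TD, ZO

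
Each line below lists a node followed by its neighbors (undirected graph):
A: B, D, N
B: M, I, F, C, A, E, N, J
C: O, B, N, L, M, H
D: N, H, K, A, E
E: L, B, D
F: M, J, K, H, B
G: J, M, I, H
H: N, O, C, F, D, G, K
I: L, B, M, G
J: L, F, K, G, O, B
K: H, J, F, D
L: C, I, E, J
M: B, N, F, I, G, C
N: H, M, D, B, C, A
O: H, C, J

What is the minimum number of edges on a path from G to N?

Level 0: G
Level 1: H, I, J, M
Level 2: B, C, D, F, K, L, N, O
Level 3: A, E
N first appears at level 2.

2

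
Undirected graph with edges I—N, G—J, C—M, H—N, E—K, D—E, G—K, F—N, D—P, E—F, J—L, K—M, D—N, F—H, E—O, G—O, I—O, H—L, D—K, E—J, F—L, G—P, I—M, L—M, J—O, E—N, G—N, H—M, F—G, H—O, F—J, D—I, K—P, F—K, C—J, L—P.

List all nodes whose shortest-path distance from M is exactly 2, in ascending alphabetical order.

D, E, F, G, J, N, O, P

Level 0: M
Level 1: C, H, I, K, L
Level 2: D, E, F, G, J, N, O, P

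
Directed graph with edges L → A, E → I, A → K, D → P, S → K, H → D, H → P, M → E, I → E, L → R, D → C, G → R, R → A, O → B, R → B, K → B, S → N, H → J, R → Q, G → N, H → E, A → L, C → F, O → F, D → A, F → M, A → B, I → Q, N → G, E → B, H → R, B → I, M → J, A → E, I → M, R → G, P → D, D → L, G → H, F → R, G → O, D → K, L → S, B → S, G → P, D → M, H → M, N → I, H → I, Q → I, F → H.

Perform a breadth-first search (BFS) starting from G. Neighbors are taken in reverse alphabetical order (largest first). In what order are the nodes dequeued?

Visit G; enqueue R, P, O, N, H → queue [R, P, O, N, H]
Visit R; enqueue Q, B, A → queue [P, O, N, H, Q, B, A]
Visit P; enqueue D → queue [O, N, H, Q, B, A, D]
Visit O; enqueue F → queue [N, H, Q, B, A, D, F]
Visit N; enqueue I → queue [H, Q, B, A, D, F, I]
Visit H; enqueue M, J, E → queue [Q, B, A, D, F, I, M, J, E]
Visit Q → queue [B, A, D, F, I, M, J, E]
Visit B; enqueue S → queue [A, D, F, I, M, J, E, S]
Visit A; enqueue L, K → queue [D, F, I, M, J, E, S, L, K]
Visit D; enqueue C → queue [F, I, M, J, E, S, L, K, C]
Visit F → queue [I, M, J, E, S, L, K, C]
Visit I → queue [M, J, E, S, L, K, C]
Visit M → queue [J, E, S, L, K, C]
Visit J → queue [E, S, L, K, C]
Visit E → queue [S, L, K, C]
Visit S → queue [L, K, C]
Visit L → queue [K, C]
Visit K → queue [C]
Visit C → queue []

G -> R -> P -> O -> N -> H -> Q -> B -> A -> D -> F -> I -> M -> J -> E -> S -> L -> K -> C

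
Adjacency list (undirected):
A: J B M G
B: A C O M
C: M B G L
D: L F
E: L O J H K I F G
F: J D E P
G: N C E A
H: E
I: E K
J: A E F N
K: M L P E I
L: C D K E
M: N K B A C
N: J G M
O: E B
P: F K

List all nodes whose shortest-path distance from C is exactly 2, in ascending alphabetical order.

Level 0: C
Level 1: B, G, L, M
Level 2: A, D, E, K, N, O
Level 3: F, H, I, J, P

A, D, E, K, N, O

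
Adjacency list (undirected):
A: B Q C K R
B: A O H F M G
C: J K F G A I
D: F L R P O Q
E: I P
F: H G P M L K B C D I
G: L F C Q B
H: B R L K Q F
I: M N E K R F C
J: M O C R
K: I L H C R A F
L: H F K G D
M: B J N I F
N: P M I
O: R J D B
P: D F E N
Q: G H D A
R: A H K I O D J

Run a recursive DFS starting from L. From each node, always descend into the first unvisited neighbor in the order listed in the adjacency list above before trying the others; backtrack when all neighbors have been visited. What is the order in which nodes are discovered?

Visit L
L → H
H → B
B → A
A → Q
Q → G
G → F
F → P
P → D
D → R
R → K
K → I
I → M
M → J
J → O
J → C
M → N
I → E

L H B A Q G F P D R K I M J O C N E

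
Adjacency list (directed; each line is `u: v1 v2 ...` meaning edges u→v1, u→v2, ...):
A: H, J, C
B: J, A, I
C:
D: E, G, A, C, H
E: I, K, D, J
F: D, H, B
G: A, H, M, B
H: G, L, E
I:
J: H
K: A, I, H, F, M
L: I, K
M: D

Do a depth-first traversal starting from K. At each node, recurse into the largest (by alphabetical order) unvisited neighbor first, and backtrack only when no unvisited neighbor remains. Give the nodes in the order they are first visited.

K M D H L I G B J A C E F

Visit K
K → M
M → D
D → H
H → L
L → I
H → G
G → B
B → J
B → A
A → C
H → E
K → F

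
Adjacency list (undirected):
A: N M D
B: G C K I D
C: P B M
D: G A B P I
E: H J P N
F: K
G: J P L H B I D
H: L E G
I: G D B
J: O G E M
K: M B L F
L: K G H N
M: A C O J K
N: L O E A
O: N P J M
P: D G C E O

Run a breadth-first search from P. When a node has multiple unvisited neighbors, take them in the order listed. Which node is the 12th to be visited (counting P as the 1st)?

Visit P; enqueue D, G, C, E, O → queue [D, G, C, E, O]
Visit D; enqueue A, B, I → queue [G, C, E, O, A, B, I]
Visit G; enqueue J, L, H → queue [C, E, O, A, B, I, J, L, H]
Visit C; enqueue M → queue [E, O, A, B, I, J, L, H, M]
Visit E; enqueue N → queue [O, A, B, I, J, L, H, M, N]
Visit O → queue [A, B, I, J, L, H, M, N]
Visit A → queue [B, I, J, L, H, M, N]
Visit B; enqueue K → queue [I, J, L, H, M, N, K]
Visit I → queue [J, L, H, M, N, K]
Visit J → queue [L, H, M, N, K]
Visit L → queue [H, M, N, K]
Visit H → queue [M, N, K]
Visit M → queue [N, K]
Visit N → queue [K]
Visit K; enqueue F → queue [F]
Visit F → queue []

Visit order: P, D, G, C, E, O, A, B, I, J, L, H, M, N, K, F

H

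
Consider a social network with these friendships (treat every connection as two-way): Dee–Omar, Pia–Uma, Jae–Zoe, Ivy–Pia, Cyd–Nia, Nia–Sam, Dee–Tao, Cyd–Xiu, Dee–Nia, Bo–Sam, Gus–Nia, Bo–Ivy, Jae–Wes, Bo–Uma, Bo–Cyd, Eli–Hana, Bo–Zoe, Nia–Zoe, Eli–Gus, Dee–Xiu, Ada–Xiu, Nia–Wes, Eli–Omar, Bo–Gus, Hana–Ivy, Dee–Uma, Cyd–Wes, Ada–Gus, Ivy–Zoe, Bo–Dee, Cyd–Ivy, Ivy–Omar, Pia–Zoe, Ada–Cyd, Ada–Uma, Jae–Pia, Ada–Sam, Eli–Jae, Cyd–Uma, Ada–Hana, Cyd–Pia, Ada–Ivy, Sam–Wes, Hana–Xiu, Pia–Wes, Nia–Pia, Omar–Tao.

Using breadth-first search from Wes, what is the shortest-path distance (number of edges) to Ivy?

2

Level 0: Wes
Level 1: Cyd, Jae, Nia, Pia, Sam
Level 2: Ada, Bo, Dee, Eli, Gus, Ivy, Uma, Xiu, Zoe
Level 3: Hana, Omar, Tao
Ivy first appears at level 2.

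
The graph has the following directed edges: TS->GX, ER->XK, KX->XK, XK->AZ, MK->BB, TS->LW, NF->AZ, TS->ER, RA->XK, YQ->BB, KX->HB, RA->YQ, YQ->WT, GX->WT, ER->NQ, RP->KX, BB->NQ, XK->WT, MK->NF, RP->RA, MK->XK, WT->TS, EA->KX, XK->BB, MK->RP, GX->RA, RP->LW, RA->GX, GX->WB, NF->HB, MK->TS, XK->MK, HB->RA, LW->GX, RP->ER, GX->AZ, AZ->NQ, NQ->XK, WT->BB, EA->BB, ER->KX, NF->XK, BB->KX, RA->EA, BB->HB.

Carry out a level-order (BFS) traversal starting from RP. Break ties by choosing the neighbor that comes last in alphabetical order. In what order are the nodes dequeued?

Visit RP; enqueue RA, LW, KX, ER → queue [RA, LW, KX, ER]
Visit RA; enqueue YQ, XK, GX, EA → queue [LW, KX, ER, YQ, XK, GX, EA]
Visit LW → queue [KX, ER, YQ, XK, GX, EA]
Visit KX; enqueue HB → queue [ER, YQ, XK, GX, EA, HB]
Visit ER; enqueue NQ → queue [YQ, XK, GX, EA, HB, NQ]
Visit YQ; enqueue WT, BB → queue [XK, GX, EA, HB, NQ, WT, BB]
Visit XK; enqueue MK, AZ → queue [GX, EA, HB, NQ, WT, BB, MK, AZ]
Visit GX; enqueue WB → queue [EA, HB, NQ, WT, BB, MK, AZ, WB]
Visit EA → queue [HB, NQ, WT, BB, MK, AZ, WB]
Visit HB → queue [NQ, WT, BB, MK, AZ, WB]
Visit NQ → queue [WT, BB, MK, AZ, WB]
Visit WT; enqueue TS → queue [BB, MK, AZ, WB, TS]
Visit BB → queue [MK, AZ, WB, TS]
Visit MK; enqueue NF → queue [AZ, WB, TS, NF]
Visit AZ → queue [WB, TS, NF]
Visit WB → queue [TS, NF]
Visit TS → queue [NF]
Visit NF → queue []

RP, RA, LW, KX, ER, YQ, XK, GX, EA, HB, NQ, WT, BB, MK, AZ, WB, TS, NF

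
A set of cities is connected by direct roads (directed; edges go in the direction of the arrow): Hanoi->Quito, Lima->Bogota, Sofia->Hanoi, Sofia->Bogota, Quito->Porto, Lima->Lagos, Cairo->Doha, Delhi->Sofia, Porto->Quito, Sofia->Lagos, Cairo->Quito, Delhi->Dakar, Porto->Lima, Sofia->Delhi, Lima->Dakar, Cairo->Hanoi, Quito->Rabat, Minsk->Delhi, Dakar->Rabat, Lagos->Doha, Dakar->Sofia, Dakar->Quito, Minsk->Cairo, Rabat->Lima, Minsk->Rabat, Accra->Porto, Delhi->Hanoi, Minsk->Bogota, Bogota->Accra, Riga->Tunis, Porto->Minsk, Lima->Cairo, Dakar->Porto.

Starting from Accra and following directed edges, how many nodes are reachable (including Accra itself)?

BFS from Accra visits: Accra, Porto, Lima, Minsk, Quito, Bogota, Cairo, Dakar, Lagos, Delhi, Rabat, Doha, Hanoi, Sofia
Reachable nodes: 14 of 16 total.

14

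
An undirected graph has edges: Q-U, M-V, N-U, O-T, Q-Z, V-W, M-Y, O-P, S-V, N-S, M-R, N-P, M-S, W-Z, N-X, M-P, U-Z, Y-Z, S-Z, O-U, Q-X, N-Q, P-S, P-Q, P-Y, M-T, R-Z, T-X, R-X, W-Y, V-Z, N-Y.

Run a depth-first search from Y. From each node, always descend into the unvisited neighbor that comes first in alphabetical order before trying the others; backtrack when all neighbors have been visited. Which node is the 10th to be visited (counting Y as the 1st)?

R

Visit Y
Y → M
M → P
P → N
N → Q
Q → U
U → O
O → T
T → X
X → R
R → Z
Z → S
S → V
V → W

Visit order: Y, M, P, N, Q, U, O, T, X, R, Z, S, V, W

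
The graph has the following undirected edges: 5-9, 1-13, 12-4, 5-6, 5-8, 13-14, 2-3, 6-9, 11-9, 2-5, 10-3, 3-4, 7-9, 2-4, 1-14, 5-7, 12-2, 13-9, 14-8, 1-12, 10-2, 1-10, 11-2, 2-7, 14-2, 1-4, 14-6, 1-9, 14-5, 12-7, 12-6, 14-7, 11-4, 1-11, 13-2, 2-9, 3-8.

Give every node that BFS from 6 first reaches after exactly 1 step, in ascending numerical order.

5, 9, 12, 14

Level 0: 6
Level 1: 5, 9, 12, 14
Level 2: 1, 2, 4, 7, 8, 11, 13
Level 3: 3, 10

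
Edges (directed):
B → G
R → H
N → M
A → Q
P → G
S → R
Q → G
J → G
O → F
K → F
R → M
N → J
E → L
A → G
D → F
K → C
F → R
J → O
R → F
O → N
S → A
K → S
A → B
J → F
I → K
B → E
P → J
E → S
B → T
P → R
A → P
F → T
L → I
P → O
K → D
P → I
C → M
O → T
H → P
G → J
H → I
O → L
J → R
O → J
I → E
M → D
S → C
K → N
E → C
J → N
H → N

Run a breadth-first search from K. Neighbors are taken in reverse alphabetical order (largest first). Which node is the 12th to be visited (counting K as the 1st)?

Visit K; enqueue S, N, F, D, C → queue [S, N, F, D, C]
Visit S; enqueue R, A → queue [N, F, D, C, R, A]
Visit N; enqueue M, J → queue [F, D, C, R, A, M, J]
Visit F; enqueue T → queue [D, C, R, A, M, J, T]
Visit D → queue [C, R, A, M, J, T]
Visit C → queue [R, A, M, J, T]
Visit R; enqueue H → queue [A, M, J, T, H]
Visit A; enqueue Q, P, G, B → queue [M, J, T, H, Q, P, G, B]
Visit M → queue [J, T, H, Q, P, G, B]
Visit J; enqueue O → queue [T, H, Q, P, G, B, O]
Visit T → queue [H, Q, P, G, B, O]
Visit H; enqueue I → queue [Q, P, G, B, O, I]
Visit Q → queue [P, G, B, O, I]
Visit P → queue [G, B, O, I]
Visit G → queue [B, O, I]
Visit B; enqueue E → queue [O, I, E]
Visit O; enqueue L → queue [I, E, L]
Visit I → queue [E, L]
Visit E → queue [L]
Visit L → queue []

Visit order: K, S, N, F, D, C, R, A, M, J, T, H, Q, P, G, B, O, I, E, L

H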